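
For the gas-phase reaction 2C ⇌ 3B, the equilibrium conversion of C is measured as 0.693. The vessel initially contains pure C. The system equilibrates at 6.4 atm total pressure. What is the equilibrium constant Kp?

Kp = 56.6 atm

Take 1 mol C as basis and let X be its fractional conversion, so ξ = 0.5X.
At extent ξ: n_C = 1 − X; n_B = 1.5X.
Summing: n_T = 1 + 0.5X.
At X = 0.693: n_C = 0.307, n_B = 1.04, n_T = 1.35.
p_i = (n_i/n_T)·P. Kp = p_B^3 / (p_C^2) = 56.6 atm.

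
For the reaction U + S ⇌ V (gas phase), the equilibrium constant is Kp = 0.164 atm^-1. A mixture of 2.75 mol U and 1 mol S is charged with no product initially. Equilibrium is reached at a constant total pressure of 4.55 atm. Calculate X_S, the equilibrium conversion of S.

Basis: 1 mol S initially; let X = conversion of S. Extent ξ = X.
Moles: n_U = 2.75 − X; n_S = 1 − X; n_V = X.
Summing: n_T = 3.75 − X.
Mole fractions y_i = n_i/n_T; Kp = p_V / (p_U p_S) with p_i = y_i·P.
Substituting and setting equal to 0.164 atm^-1 gives a polynomial in X; the root in (0,1) is X = 0.345.

X = 0.345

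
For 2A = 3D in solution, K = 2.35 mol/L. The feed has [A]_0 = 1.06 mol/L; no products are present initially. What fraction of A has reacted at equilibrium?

Let X = conversion of A; extent ξ = 1.06X/2 mol/L.
Concentrations: [A] = 1.06 − 1.06X; [D] = 1.59X.
K = [D]^3 / ([A]^2).
This equals 2.35 at X = 0.527 (the root in 0 < X < 1).

X = 0.527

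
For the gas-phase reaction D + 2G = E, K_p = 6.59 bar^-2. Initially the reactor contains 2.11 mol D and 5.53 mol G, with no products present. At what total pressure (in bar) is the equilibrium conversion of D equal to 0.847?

Take 2.11 mol D as basis and let X be its fractional conversion, so ξ = 2.11X.
Moles: n_D = 2.11 − 2.11X; n_G = 5.53 − 4.22X; n_E = 2.11X.
n_T = Σnᵢ = 7.64 − 4.22X.
K_p = p_E / (p_D p_G^2) with p_i = (n_i/n_T)·P.
At X = 0.847: the mole-fraction product g(X) = Π y_i^ν_i = 23.93. Since K_p = g(X)·P^{-2}, P = (g/K_p)^(1/2) = (23.93/6.59)^(1/2) = 1.91 bar.

P = 1.91 bar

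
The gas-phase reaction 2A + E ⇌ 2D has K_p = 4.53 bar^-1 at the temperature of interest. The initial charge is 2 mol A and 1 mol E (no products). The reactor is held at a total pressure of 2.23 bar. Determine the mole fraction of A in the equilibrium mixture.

Take 2 mol A as basis and let X be its fractional conversion, so ξ = X.
Mole table: n_A = 2 − 2X; n_E = 1 − X; n_D = 2X.
Summing: n_T = 3 − X.
With p_i = (n_i/n_T)P, K_p = p_D^2 / (p_A^2 p_E).
Setting this equal to 4.53 bar^-1 and taking the physical root (0 < X < 1) gives X = 0.572.
Then n_A = 0.857, n_T = 2.43, so y_A = 0.353.

y_A = 0.353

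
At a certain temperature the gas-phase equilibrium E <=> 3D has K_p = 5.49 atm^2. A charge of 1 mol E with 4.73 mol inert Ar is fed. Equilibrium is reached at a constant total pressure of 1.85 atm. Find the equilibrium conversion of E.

Basis: 1 mol E initially; let X = conversion of E. Extent ξ = X.
At extent ξ: n_E = 1 − X; n_D = 3X; n_I = 4.73 (inert).
Summing: n_T = 5.73 + 2X.
y_i = n_i/n_T, p_i = y_i·P. K_p = p_D^3 / (p_E).
Substituting and setting equal to 5.49 atm^2 gives a polynomial in X; the root in (0,1) is X = 0.826.

X = 0.826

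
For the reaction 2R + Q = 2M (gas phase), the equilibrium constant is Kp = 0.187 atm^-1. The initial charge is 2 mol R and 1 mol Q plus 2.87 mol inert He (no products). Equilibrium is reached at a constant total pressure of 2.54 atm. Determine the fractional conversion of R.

Take 2 mol R as basis and let X be its fractional conversion, so ξ = X.
At extent ξ: n_R = 2 − 2X; n_Q = 1 − X; n_M = 2X; n_I = 2.87 (inert).
n_T = Σnᵢ = 5.87 − X.
With p_i = (n_i/n_T)P, Kp = p_M^2 / (p_R^2 p_Q).
Substituting and setting equal to 0.187 atm^-1 gives a polynomial in X; the root in (0,1) is X = 0.205.

X = 0.205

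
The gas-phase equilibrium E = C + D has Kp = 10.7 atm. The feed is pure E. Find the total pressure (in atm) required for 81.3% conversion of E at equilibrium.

Take 1 mol E as basis and let X be its fractional conversion, so ξ = X.
Mole table: n_E = 1 − X; n_C = X; n_D = X.
n_T = Σnᵢ = 1 + X.
Kp = p_C p_D / (p_E) with p_i = (n_i/n_T)·P.
At X = 0.813: the mole-fraction product g(X) = Π y_i^ν_i = 1.95. Since Kp = g(X)·P^{1}, P = (Kp/g)^(1/1) = (10.7/1.95)^(1/1) = 5.49 atm.

P = 5.49 atm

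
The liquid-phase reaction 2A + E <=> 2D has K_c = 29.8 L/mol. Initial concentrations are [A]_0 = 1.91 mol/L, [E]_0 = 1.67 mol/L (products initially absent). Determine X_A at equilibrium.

Let X = conversion of A; extent ξ = 1.91X/2 mol/L.
Concentrations: [A] = 1.91 − 1.91X; [E] = 1.67 − 0.955X; [D] = 1.91X.
K_c = [D]^2 / ([A]^2 [E]).
This equals 29.8 at X = 0.836 (the root in 0 < X < 1).

X = 0.836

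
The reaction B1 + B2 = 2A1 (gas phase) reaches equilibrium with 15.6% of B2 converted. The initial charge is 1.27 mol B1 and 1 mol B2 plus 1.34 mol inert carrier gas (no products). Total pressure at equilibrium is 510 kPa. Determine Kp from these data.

Kp = 0.104

Let X = conversion of B2 (basis 1 mol B2); extent of reaction ξ = X.
Mole table: n_B1 = 1.27 − X; n_B2 = 1 − X; n_A1 = 2X; n_I = 1.34 (inert).
n_T stays at 3.61 (no change in mole number).
At X = 0.156: n_B1 = 1.11, n_B2 = 0.844, n_A1 = 0.312, n_T = 3.61.
p_i = (n_i/n_T)·P. Kp = p_A1^2 / (p_B1 p_B2) = 0.104.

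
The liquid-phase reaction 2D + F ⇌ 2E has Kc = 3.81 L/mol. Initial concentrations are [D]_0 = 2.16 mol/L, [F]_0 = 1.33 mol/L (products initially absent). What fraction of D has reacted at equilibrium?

Let X = conversion of D; extent ξ = 2.16X/2 mol/L.
Concentrations: [D] = 2.16 − 2.16X; [F] = 1.33 − 1.08X; [E] = 2.16X.
Kc = [E]^2 / ([D]^2 [F]).
This equals 3.81 at X = 0.614 (the root in 0 < X < 1).

X = 0.614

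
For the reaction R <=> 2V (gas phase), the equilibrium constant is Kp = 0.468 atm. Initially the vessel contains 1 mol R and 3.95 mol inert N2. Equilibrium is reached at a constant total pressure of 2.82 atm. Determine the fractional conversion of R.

Let X = conversion of R (basis 1 mol R); extent of reaction ξ = X.
At extent ξ: n_R = 1 − X; n_V = 2X; n_I = 3.95 (inert).
Summing: n_T = 4.95 + X.
y_i = n_i/n_T, p_i = y_i·P. Kp = p_V^2 / (p_R).
This yields a degree-2 equation in X; solving on (0,1), X = 0.372.

X = 0.372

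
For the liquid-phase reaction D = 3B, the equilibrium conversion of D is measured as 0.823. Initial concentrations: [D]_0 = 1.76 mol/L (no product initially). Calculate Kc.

Kc = 263 (mol/L)^2

Let X = conversion of D.
Concentrations: [D] = 1.76 − 1.76X; [B] = 5.28X.
At X = 0.823: [D] = 0.312, [B] = 4.35.
Kc = [B]^3 / ([D]) = 263 (mol/L)^2.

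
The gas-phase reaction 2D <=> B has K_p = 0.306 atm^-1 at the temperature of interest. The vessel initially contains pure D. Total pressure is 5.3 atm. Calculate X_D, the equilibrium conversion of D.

Take 1 mol D as basis and let X be its fractional conversion, so ξ = 0.5X.
Moles: n_D = 1 − X; n_B = 0.5X.
Summing: n_T = 1 − 0.5X.
y_i = n_i/n_T, p_i = y_i·P. K_p = p_B / (p_D^2).
This yields a degree-2 equation in X; solving on (0,1), X = 0.635.

X = 0.635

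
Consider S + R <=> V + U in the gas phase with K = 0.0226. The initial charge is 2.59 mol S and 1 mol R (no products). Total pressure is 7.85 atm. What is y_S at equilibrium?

Take 1 mol R as basis and let X be its fractional conversion, so ξ = X.
At extent ξ: n_S = 2.59 − X; n_R = 1 − X; n_V = X; n_U = X.
Since Δν = 0, n_T = 3.59 throughout.
Mole fractions y_i = n_i/n_T; K = p_V p_U / (p_S p_R) with p_i = y_i·P.
Setting this equal to 0.0226 and taking the physical root (0 < X < 1) gives X = 0.207.
Then n_S = 2.38, n_T = 3.59, so y_S = 0.664.

y_S = 0.664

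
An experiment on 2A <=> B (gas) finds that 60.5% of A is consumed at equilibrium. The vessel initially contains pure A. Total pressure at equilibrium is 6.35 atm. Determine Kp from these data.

Kp = 0.213 atm^-1

Basis: 1 mol A initially; let X = conversion of A. Extent ξ = 0.5X.
Species balance: n_A = 1 − X; n_B = 0.5X.
Summing: n_T = 1 − 0.5X.
At X = 0.605: n_A = 0.395, n_B = 0.302, n_T = 0.698.
p_i = (n_i/n_T)·P. Kp = p_B / (p_A^2) = 0.213 atm^-1.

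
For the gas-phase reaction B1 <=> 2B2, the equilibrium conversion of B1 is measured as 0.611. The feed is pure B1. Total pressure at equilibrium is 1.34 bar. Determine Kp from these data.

Kp = 3.19 bar

Let X = conversion of B1 (basis 1 mol B1); extent of reaction ξ = X.
Moles: n_B1 = 1 − X; n_B2 = 2X.
Summing: n_T = 1 + X.
At X = 0.611: n_B1 = 0.389, n_B2 = 1.22, n_T = 1.61.
p_i = (n_i/n_T)·P. Kp = p_B2^2 / (p_B1) = 3.19 bar.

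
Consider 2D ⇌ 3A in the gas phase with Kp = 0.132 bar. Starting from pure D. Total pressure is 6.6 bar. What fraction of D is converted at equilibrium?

X = 0.165

Basis: 1 mol D initially; let X = conversion of D. Extent ξ = 0.5X.
Species balance: n_D = 1 − X; n_A = 1.5X.
n_T = Σnᵢ = 1 + 0.5X.
With p_i = (n_i/n_T)P, Kp = p_A^3 / (p_D^2).
This yields a degree-3 equation in X; solving on (0,1), X = 0.165.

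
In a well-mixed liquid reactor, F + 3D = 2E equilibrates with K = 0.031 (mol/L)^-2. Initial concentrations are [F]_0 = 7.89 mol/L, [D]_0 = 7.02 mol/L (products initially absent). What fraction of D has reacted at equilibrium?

X = 0.548

Let X = conversion of D; extent ξ = 7.02X/3 mol/L.
Concentrations: [F] = 7.89 − 2.34X; [D] = 7.02 − 7.02X; [E] = 4.68X.
K = [E]^2 / ([F] [D]^3).
Setting equal to 0.031 and solving for X on (0,1) gives X = 0.548.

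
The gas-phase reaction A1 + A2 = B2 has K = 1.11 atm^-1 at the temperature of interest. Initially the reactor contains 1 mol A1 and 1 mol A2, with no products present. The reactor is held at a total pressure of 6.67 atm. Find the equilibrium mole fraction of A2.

y_A2 = 0.256

Basis: 1 mol A1 initially; let X = conversion of A1. Extent ξ = X.
Species balance: n_A1 = 1 − X; n_A2 = 1 − X; n_B2 = X.
Total moles n_T = 2 − X.
Mole fractions y_i = n_i/n_T; K = p_B2 / (p_A1 p_A2) with p_i = y_i·P.
Substituting and setting equal to 1.11 atm^-1 gives a polynomial in X; the root in (0,1) is X = 0.655.
Then n_A2 = 0.345, n_T = 1.34, so y_A2 = 0.256.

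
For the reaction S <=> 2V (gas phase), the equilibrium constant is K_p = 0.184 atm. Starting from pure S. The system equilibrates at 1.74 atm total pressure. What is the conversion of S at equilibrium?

X = 0.160

Take 1 mol S as basis and let X be its fractional conversion, so ξ = X.
At extent ξ: n_S = 1 − X; n_V = 2X.
Summing: n_T = 1 + X.
With p_i = (n_i/n_T)P, K_p = p_V^2 / (p_S).
Substituting and setting equal to 0.184 atm gives a polynomial in X; the root in (0,1) is X = 0.160.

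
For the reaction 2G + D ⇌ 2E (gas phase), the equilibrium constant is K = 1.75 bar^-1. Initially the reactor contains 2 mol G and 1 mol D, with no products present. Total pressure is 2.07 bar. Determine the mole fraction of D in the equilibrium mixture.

Basis: 2 mol G initially; let X = conversion of G. Extent ξ = X.
At extent ξ: n_G = 2 − 2X; n_D = 1 − X; n_E = 2X.
Summing: n_T = 3 − X.
With p_i = (n_i/n_T)P, K = p_E^2 / (p_G^2 p_D).
Setting this equal to 1.75 bar^-1 and taking the physical root (0 < X < 1) gives X = 0.466.
Then n_D = 0.534, n_T = 2.53, so y_D = 0.211.

y_D = 0.211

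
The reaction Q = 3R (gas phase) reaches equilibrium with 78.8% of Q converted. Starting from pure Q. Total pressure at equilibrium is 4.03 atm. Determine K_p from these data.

Take 1 mol Q as basis and let X be its fractional conversion, so ξ = X.
At extent ξ: n_Q = 1 − X; n_R = 3X.
Total moles n_T = 1 + 2X.
At X = 0.788: n_Q = 0.212, n_R = 2.36, n_T = 2.58.
p_i = (n_i/n_T)·P. K_p = p_R^3 / (p_Q) = 153 atm^2.

K_p = 153 atm^2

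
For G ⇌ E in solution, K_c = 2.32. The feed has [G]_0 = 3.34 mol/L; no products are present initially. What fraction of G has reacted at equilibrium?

Let X = conversion of G; extent ξ = 3.34·X mol/L.
Concentrations: [G] = 3.34 − 3.34X; [E] = 3.34X.
K_c = [E] / ([G]).
Solving K_c = 2.32 for X ∈ (0,1): X = 0.699.

X = 0.699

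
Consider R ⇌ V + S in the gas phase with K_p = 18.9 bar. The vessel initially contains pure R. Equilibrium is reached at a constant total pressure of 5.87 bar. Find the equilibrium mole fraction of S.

Take 1 mol R as basis and let X be its fractional conversion, so ξ = X.
Moles: n_R = 1 − X; n_V = X; n_S = X.
Summing: n_T = 1 + X.
Mole fractions y_i = n_i/n_T; K_p = p_V p_S / (p_R) with p_i = y_i·P.
Substituting and setting equal to 18.9 bar gives a polynomial in X; the root in (0,1) is X = 0.874.
Then n_S = 0.874, n_T = 1.87, so y_S = 0.466.

y_S = 0.466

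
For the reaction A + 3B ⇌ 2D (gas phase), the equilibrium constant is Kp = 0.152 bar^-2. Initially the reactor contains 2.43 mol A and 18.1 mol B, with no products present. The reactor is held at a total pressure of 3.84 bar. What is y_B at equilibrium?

y_B = 0.757

Take 2.43 mol A as basis and let X be its fractional conversion, so ξ = 2.43X.
Species balance: n_A = 2.43 − 2.43X; n_B = 18.1 − 7.29X; n_D = 4.86X.
Summing: n_T = 20.5 − 4.86X.
y_i = n_i/n_T, p_i = y_i·P. Kp = p_D^2 / (p_A p_B^3).
Setting this equal to 0.152 bar^-2 and taking the physical root (0 < X < 1) gives X = 0.707.
Then n_B = 12.9, n_T = 17.1, so y_B = 0.757.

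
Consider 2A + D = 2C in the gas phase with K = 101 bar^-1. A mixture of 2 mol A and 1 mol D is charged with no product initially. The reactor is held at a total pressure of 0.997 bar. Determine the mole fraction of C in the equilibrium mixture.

Basis: 2 mol A initially; let X = conversion of A. Extent ξ = X.
Species balance: n_A = 2 − 2X; n_D = 1 − X; n_C = 2X.
Total moles n_T = 3 − X.
y_i = n_i/n_T, p_i = y_i·P. K = p_C^2 / (p_A^2 p_D).
Equating to 101 bar^-1 and solving on 0 < X < 1: X = 0.765.
Then n_C = 1.53, n_T = 2.24, so y_C = 0.684.

y_C = 0.684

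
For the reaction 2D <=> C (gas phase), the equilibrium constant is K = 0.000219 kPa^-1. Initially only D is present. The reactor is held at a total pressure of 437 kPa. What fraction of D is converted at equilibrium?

Take 1 mol D as basis and let X be its fractional conversion, so ξ = 0.5X.
Mole table: n_D = 1 − X; n_C = 0.5X.
Total moles n_T = 1 − 0.5X.
With p_i = (n_i/n_T)P, K = p_C / (p_D^2).
This yields a degree-2 equation in X; solving on (0,1), X = 0.150.

X = 0.150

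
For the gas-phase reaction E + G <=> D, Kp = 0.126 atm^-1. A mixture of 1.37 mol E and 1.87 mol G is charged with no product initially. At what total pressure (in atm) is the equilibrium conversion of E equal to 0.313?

Let X = conversion of E (basis 1.37 mol E); extent of reaction ξ = 1.37X.
At extent ξ: n_E = 1.37 − 1.37X; n_G = 1.87 − 1.37X; n_D = 1.37X.
Total moles n_T = 3.24 − 1.37X.
Kp = p_D / (p_E p_G) with p_i = (n_i/n_T)·P.
At X = 0.313: the mole-fraction product g(X) = Π y_i^ν_i = 0.8887. Since Kp = g(X)·P^{-1}, P = (g/Kp)^(1/1) = (0.8887/0.126)^(1/1) = 7.05 atm.

P = 7.05 atm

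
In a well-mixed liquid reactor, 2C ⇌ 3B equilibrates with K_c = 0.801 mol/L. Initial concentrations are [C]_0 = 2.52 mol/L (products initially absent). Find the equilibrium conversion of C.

X = 0.344

Let X = conversion of C; extent ξ = 2.52X/2 mol/L.
Concentrations: [C] = 2.52 − 2.52X; [B] = 3.78X.
K_c = [B]^3 / ([C]^2).
Equating to 0.801 mol/L: the physical root is X = 0.344.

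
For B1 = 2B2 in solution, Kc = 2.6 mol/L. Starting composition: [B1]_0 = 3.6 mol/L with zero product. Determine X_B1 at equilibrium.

Let X = conversion of B1; extent ξ = 3.6·X mol/L.
Concentrations: [B1] = 3.6 − 3.6X; [B2] = 7.2X.
Kc = [B2]^2 / ([B1]).
Solving Kc = 2.6 for X ∈ (0,1): X = 0.344.

X = 0.344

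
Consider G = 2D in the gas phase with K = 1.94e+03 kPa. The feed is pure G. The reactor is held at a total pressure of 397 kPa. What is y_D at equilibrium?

y_D = 0.852

Let X = conversion of G (basis 1 mol G); extent of reaction ξ = X.
Species balance: n_G = 1 − X; n_D = 2X.
Summing: n_T = 1 + X.
With p_i = (n_i/n_T)P, K = p_D^2 / (p_G).
Substituting and setting equal to 1.94e+03 kPa gives a polynomial in X; the root in (0,1) is X = 0.742.
Then n_D = 1.48, n_T = 1.74, so y_D = 0.852.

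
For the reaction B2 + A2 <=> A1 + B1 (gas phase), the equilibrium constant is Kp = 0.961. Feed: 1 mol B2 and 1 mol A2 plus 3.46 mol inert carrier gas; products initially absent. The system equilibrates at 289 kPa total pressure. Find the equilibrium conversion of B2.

Let X = conversion of B2 (basis 1 mol B2); extent of reaction ξ = X.
Species balance: n_B2 = 1 − X; n_A2 = 1 − X; n_A1 = X; n_B1 = X; n_I = 3.46 (inert).
n_T stays at 5.46 (no change in mole number).
Mole fractions y_i = n_i/n_T; Kp = p_A1 p_B1 / (p_B2 p_A2) with p_i = y_i·P.
Equating to 0.961 and solving on 0 < X < 1: X = 0.495.

X = 0.495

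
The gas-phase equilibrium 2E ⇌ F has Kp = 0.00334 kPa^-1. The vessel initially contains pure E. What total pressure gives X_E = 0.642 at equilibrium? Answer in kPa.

Take 1 mol E as basis and let X be its fractional conversion, so ξ = 0.5X.
Species balance: n_E = 1 − X; n_F = 0.5X.
Total moles n_T = 1 − 0.5X.
Kp = p_F / (p_E^2) with p_i = (n_i/n_T)·P.
At X = 0.642: the mole-fraction product g(X) = Π y_i^ν_i = 1.701. Since Kp = g(X)·P^{-1}, P = (g/Kp)^(1/1) = (1.701/0.00334)^(1/1) = 509 kPa.

P = 509 kPa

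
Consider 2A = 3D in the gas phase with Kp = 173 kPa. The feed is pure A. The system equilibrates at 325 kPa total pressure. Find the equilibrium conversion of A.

X = 0.406

Take 1 mol A as basis and let X be its fractional conversion, so ξ = 0.5X.
Species balance: n_A = 1 − X; n_D = 1.5X.
n_T = Σnᵢ = 1 + 0.5X.
y_i = n_i/n_T, p_i = y_i·P. Kp = p_D^3 / (p_A^2).
This yields a degree-3 equation in X; solving on (0,1), X = 0.406.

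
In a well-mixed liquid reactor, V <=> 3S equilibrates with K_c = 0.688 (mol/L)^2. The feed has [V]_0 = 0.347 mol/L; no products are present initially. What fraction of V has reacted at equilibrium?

Let X = conversion of V; extent ξ = 0.347·X mol/L.
Concentrations: [V] = 0.347 − 0.347X; [S] = 1.04X.
K_c = [S]^3 / ([V]).
This equals 0.688 at X = 0.479 (the root in 0 < X < 1).

X = 0.479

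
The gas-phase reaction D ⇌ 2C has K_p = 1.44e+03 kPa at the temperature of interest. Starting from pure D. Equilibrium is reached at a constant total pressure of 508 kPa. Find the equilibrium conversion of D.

Take 1 mol D as basis and let X be its fractional conversion, so ξ = X.
Mole table: n_D = 1 − X; n_C = 2X.
Summing: n_T = 1 + X.
y_i = n_i/n_T, p_i = y_i·P. K_p = p_C^2 / (p_D).
Setting this equal to 1.44e+03 kPa and taking the physical root (0 < X < 1) gives X = 0.644.

X = 0.644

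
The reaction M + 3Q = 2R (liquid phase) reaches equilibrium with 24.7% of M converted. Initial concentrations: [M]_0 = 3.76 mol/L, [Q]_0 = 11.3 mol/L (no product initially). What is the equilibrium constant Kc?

Let X = conversion of M.
Concentrations: [M] = 3.76 − 3.76X; [Q] = 11.3 − 11.3X; [R] = 7.52X.
At X = 0.247: [M] = 2.83, [Q] = 8.51, [R] = 1.86.
Kc = [R]^2 / ([M] [Q]^3) = 0.00197 (mol/L)^-2.

Kc = 0.00197 (mol/L)^-2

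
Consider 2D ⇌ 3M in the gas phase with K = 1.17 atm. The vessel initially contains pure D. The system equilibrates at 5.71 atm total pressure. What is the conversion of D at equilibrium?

X = 0.319

Let X = conversion of D (basis 1 mol D); extent of reaction ξ = 0.5X.
Species balance: n_D = 1 − X; n_M = 1.5X.
Summing: n_T = 1 + 0.5X.
y_i = n_i/n_T, p_i = y_i·P. K = p_M^3 / (p_D^2).
This yields a degree-3 equation in X; solving on (0,1), X = 0.319.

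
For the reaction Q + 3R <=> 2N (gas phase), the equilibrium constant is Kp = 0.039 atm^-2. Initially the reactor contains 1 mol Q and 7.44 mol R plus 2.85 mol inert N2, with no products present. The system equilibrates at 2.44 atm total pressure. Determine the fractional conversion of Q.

X = 0.311

Take 1 mol Q as basis and let X be its fractional conversion, so ξ = X.
At extent ξ: n_Q = 1 − X; n_R = 7.44 − 3X; n_N = 2X; n_I = 2.85 (inert).
Total moles n_T = 11.3 − 2X.
With p_i = (n_i/n_T)P, Kp = p_N^2 / (p_Q p_R^3).
Substituting and setting equal to 0.039 atm^-2 gives a polynomial in X; the root in (0,1) is X = 0.311.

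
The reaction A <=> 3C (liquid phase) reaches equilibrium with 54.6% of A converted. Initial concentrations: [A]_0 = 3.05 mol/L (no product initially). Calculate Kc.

Let X = conversion of A.
Concentrations: [A] = 3.05 − 3.05X; [C] = 9.15X.
At X = 0.546: [A] = 1.38, [C] = 5.
Kc = [C]^3 / ([A]) = 90.1 (mol/L)^2.

Kc = 90.1 (mol/L)^2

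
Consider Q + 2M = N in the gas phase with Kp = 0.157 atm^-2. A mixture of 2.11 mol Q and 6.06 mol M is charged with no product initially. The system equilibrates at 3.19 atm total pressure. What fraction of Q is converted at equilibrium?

X = 0.418

Basis: 2.11 mol Q initially; let X = conversion of Q. Extent ξ = 2.11X.
Species balance: n_Q = 2.11 − 2.11X; n_M = 6.06 − 4.22X; n_N = 2.11X.
Total moles n_T = 8.17 − 4.22X.
With p_i = (n_i/n_T)P, Kp = p_N / (p_Q p_M^2).
Substituting and setting equal to 0.157 atm^-2 gives a polynomial in X; the root in (0,1) is X = 0.418.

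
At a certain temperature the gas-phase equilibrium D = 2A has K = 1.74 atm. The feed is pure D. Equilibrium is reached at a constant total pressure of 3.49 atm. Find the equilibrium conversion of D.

X = 0.333

Basis: 1 mol D initially; let X = conversion of D. Extent ξ = X.
Moles: n_D = 1 − X; n_A = 2X.
n_T = Σnᵢ = 1 + X.
Mole fractions y_i = n_i/n_T; K = p_A^2 / (p_D) with p_i = y_i·P.
This yields a degree-2 equation in X; solving on (0,1), X = 0.333.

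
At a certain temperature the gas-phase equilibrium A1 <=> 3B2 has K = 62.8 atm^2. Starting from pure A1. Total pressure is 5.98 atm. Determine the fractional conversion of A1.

X = 0.507

Let X = conversion of A1 (basis 1 mol A1); extent of reaction ξ = X.
At extent ξ: n_A1 = 1 − X; n_B2 = 3X.
Summing: n_T = 1 + 2X.
y_i = n_i/n_T, p_i = y_i·P. K = p_B2^3 / (p_A1).
This yields a degree-3 equation in X; solving on (0,1), X = 0.507.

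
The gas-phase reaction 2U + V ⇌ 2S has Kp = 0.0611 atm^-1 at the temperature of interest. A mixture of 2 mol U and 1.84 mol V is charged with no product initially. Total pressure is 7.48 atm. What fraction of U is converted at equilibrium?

Basis: 2 mol U initially; let X = conversion of U. Extent ξ = X.
Moles: n_U = 2 − 2X; n_V = 1.84 − X; n_S = 2X.
Summing: n_T = 3.84 − X.
Mole fractions y_i = n_i/n_T; Kp = p_S^2 / (p_U^2 p_V) with p_i = y_i·P.
Equating to 0.0611 atm^-1 and solving on 0 < X < 1: X = 0.308.

X = 0.308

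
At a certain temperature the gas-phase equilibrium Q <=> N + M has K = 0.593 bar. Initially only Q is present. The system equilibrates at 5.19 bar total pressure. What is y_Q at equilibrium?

Take 1 mol Q as basis and let X be its fractional conversion, so ξ = X.
Species balance: n_Q = 1 − X; n_N = X; n_M = X.
n_T = Σnᵢ = 1 + X.
y_i = n_i/n_T, p_i = y_i·P. K = p_N p_M / (p_Q).
This yields a degree-2 equation in X; solving on (0,1), X = 0.320.
Then n_Q = 0.68, n_T = 1.32, so y_Q = 0.515.

y_Q = 0.515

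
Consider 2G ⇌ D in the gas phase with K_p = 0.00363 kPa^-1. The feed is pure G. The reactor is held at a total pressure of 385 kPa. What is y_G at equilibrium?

y_G = 0.561

Take 1 mol G as basis and let X be its fractional conversion, so ξ = 0.5X.
Species balance: n_G = 1 − X; n_D = 0.5X.
n_T = Σnᵢ = 1 − 0.5X.
y_i = n_i/n_T, p_i = y_i·P. K_p = p_D / (p_G^2).
This yields a degree-2 equation in X; solving on (0,1), X = 0.610.
Then n_G = 0.39, n_T = 0.695, so y_G = 0.561.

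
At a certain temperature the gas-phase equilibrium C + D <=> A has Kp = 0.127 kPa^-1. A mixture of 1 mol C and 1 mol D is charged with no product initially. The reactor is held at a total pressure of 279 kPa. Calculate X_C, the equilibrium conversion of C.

Basis: 1 mol C initially; let X = conversion of C. Extent ξ = X.
At extent ξ: n_C = 1 − X; n_D = 1 − X; n_A = X.
Summing: n_T = 2 − X.
Mole fractions y_i = n_i/n_T; Kp = p_A / (p_C p_D) with p_i = y_i·P.
Equating to 0.127 kPa^-1 and solving on 0 < X < 1: X = 0.834.

X = 0.834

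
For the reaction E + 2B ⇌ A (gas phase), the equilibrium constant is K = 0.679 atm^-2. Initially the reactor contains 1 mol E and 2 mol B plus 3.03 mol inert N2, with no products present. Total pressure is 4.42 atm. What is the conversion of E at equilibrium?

X = 0.407

Let X = conversion of E (basis 1 mol E); extent of reaction ξ = X.
At extent ξ: n_E = 1 − X; n_B = 2 − 2X; n_A = X; n_I = 3.03 (inert).
Total moles n_T = 6.03 − 2X.
y_i = n_i/n_T, p_i = y_i·P. K = p_A / (p_E p_B^2).
This yields a degree-3 equation in X; solving on (0,1), X = 0.407.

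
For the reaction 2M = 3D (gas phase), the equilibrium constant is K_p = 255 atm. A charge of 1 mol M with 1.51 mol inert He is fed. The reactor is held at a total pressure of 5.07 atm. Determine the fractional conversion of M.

X = 0.876

Let X = conversion of M (basis 1 mol M); extent of reaction ξ = 0.5X.
Mole table: n_M = 1 − X; n_D = 1.5X; n_I = 1.51 (inert).
Total moles n_T = 2.51 + 0.5X.
With p_i = (n_i/n_T)P, K_p = p_D^3 / (p_M^2).
Substituting and setting equal to 255 atm gives a polynomial in X; the root in (0,1) is X = 0.876.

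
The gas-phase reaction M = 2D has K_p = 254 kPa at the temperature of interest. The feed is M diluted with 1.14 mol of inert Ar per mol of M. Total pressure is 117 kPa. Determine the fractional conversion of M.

X = 0.690

Take 1 mol M as basis and let X be its fractional conversion, so ξ = X.
At extent ξ: n_M = 1 − X; n_D = 2X; n_I = 1.14 (inert).
Total moles n_T = 2.14 + X.
y_i = n_i/n_T, p_i = y_i·P. K_p = p_D^2 / (p_M).
This yields a degree-2 equation in X; solving on (0,1), X = 0.690.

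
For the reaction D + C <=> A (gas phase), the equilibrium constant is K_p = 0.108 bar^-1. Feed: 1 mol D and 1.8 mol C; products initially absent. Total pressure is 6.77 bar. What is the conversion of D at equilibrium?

Take 1 mol D as basis and let X be its fractional conversion, so ξ = X.
Mole table: n_D = 1 − X; n_C = 1.8 − X; n_A = X.
n_T = Σnᵢ = 2.8 − X.
y_i = n_i/n_T, p_i = y_i·P. K_p = p_A / (p_D p_C).
This yields a degree-2 equation in X; solving on (0,1), X = 0.305.

X = 0.305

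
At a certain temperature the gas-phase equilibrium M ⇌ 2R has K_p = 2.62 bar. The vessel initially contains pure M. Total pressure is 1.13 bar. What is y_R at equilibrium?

y_R = 0.754

Take 1 mol M as basis and let X be its fractional conversion, so ξ = X.
Moles: n_M = 1 − X; n_R = 2X.
n_T = Σnᵢ = 1 + X.
With p_i = (n_i/n_T)P, K_p = p_R^2 / (p_M).
This yields a degree-2 equation in X; solving on (0,1), X = 0.606.
Then n_R = 1.21, n_T = 1.61, so y_R = 0.754.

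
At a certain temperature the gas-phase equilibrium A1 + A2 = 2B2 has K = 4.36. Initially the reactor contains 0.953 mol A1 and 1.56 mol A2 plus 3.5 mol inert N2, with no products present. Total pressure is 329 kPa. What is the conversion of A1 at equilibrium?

X = 0.633

Take 0.953 mol A1 as basis and let X be its fractional conversion, so ξ = 0.953X.
At extent ξ: n_A1 = 0.953 − 0.953X; n_A2 = 1.56 − 0.953X; n_B2 = 1.91X; n_I = 3.5 (inert).
Total moles n_T = 6.01 (Δν = 0, constant).
Mole fractions y_i = n_i/n_T; K = p_B2^2 / (p_A1 p_A2) with p_i = y_i·P.
Substituting and setting equal to 4.36 gives a polynomial in X; the root in (0,1) is X = 0.633.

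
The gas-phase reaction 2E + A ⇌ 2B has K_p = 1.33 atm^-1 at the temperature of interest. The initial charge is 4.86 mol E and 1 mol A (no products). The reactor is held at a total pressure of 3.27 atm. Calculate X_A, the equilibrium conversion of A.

X = 0.758

Take 1 mol A as basis and let X be its fractional conversion, so ξ = X.
Mole table: n_E = 4.86 − 2X; n_A = 1 − X; n_B = 2X.
Total moles n_T = 5.86 − X.
y_i = n_i/n_T, p_i = y_i·P. K_p = p_B^2 / (p_E^2 p_A).
This yields a degree-3 equation in X; solving on (0,1), X = 0.758.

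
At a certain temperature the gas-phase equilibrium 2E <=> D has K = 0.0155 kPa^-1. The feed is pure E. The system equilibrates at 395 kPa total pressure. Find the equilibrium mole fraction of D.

y_D = 0.669

Take 1 mol E as basis and let X be its fractional conversion, so ξ = 0.5X.
Moles: n_E = 1 − X; n_D = 0.5X.
Summing: n_T = 1 − 0.5X.
y_i = n_i/n_T, p_i = y_i·P. K = p_D / (p_E^2).
Substituting and setting equal to 0.0155 kPa^-1 gives a polynomial in X; the root in (0,1) is X = 0.802.
Then n_D = 0.401, n_T = 0.599, so y_D = 0.669.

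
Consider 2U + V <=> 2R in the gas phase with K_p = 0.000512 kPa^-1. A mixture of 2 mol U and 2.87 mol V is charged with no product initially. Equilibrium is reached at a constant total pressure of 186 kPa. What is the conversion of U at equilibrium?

X = 0.189

Let X = conversion of U (basis 2 mol U); extent of reaction ξ = X.
At extent ξ: n_U = 2 − 2X; n_V = 2.87 − X; n_R = 2X.
n_T = Σnᵢ = 4.87 − X.
y_i = n_i/n_T, p_i = y_i·P. K_p = p_R^2 / (p_U^2 p_V).
Equating to 0.000512 kPa^-1 and solving on 0 < X < 1: X = 0.189.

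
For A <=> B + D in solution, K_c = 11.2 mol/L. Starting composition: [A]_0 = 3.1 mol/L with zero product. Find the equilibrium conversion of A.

Let X = conversion of A; extent ξ = 3.1·X mol/L.
Concentrations: [A] = 3.1 − 3.1X; [B] = 3.1X; [D] = 3.1X.
K_c = [B] [D] / ([A]).
Equating to 11.2 mol/L: the physical root is X = 0.816.

X = 0.816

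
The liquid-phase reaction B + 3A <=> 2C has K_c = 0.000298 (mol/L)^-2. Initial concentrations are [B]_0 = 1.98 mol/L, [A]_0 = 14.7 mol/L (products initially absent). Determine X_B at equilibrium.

X = 0.254

Let X = conversion of B; extent ξ = 1.98·X mol/L.
Concentrations: [B] = 1.98 − 1.98X; [A] = 14.7 − 5.94X; [C] = 3.96X.
K_c = [C]^2 / ([B] [A]^3).
This equals 0.000298 at X = 0.254 (the root in 0 < X < 1).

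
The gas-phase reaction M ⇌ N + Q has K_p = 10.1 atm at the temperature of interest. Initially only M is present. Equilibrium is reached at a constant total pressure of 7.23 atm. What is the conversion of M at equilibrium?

X = 0.763

Let X = conversion of M (basis 1 mol M); extent of reaction ξ = X.
Species balance: n_M = 1 − X; n_N = X; n_Q = X.
n_T = Σnᵢ = 1 + X.
Mole fractions y_i = n_i/n_T; K_p = p_N p_Q / (p_M) with p_i = y_i·P.
Substituting and setting equal to 10.1 atm gives a polynomial in X; the root in (0,1) is X = 0.763.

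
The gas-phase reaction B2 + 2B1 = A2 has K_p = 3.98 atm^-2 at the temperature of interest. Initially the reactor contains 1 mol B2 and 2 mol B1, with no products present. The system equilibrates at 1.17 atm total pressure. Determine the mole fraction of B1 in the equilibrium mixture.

y_B1 = 0.474

Basis: 1 mol B2 initially; let X = conversion of B2. Extent ξ = X.
Moles: n_B2 = 1 − X; n_B1 = 2 − 2X; n_A2 = X.
Summing: n_T = 3 − 2X.
Mole fractions y_i = n_i/n_T; K_p = p_A2 / (p_B2 p_B1^2) with p_i = y_i·P.
Equating to 3.98 atm^-2 and solving on 0 < X < 1: X = 0.550.
Then n_B1 = 0.9, n_T = 1.9, so y_B1 = 0.474.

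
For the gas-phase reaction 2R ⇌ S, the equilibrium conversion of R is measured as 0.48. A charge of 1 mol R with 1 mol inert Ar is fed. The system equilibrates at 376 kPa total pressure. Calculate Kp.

Take 1 mol R as basis and let X be its fractional conversion, so ξ = 0.5X.
Moles: n_R = 1 − X; n_S = 0.5X; n_I = 1 (inert).
Summing: n_T = 2 − 0.5X.
At X = 0.48: n_R = 0.52, n_S = 0.24, n_T = 1.76.
p_i = (n_i/n_T)·P. Kp = p_S / (p_R^2) = 0.00415 kPa^-1.

Kp = 0.00415 kPa^-1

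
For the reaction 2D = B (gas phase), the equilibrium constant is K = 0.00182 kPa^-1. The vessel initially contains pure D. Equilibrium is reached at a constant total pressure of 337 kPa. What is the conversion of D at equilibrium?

Let X = conversion of D (basis 1 mol D); extent of reaction ξ = 0.5X.
At extent ξ: n_D = 1 − X; n_B = 0.5X.
Summing: n_T = 1 − 0.5X.
With p_i = (n_i/n_T)P, K = p_B / (p_D^2).
This yields a degree-2 equation in X; solving on (0,1), X = 0.462.

X = 0.462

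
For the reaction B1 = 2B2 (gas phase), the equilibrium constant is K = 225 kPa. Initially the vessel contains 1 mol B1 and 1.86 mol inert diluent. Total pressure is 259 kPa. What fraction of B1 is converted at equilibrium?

Take 1 mol B1 as basis and let X be its fractional conversion, so ξ = X.
Species balance: n_B1 = 1 − X; n_B2 = 2X; n_I = 1.86 (inert).
n_T = Σnᵢ = 2.86 + X.
Mole fractions y_i = n_i/n_T; K = p_B2^2 / (p_B1) with p_i = y_i·P.
Setting this equal to 225 kPa and taking the physical root (0 < X < 1) gives X = 0.567.

X = 0.567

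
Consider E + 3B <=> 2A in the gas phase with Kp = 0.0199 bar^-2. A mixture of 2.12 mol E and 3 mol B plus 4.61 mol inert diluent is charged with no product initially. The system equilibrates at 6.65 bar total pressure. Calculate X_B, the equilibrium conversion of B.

X = 0.240

Take 3 mol B as basis and let X be its fractional conversion, so ξ = X.
At extent ξ: n_E = 2.12 − X; n_B = 3 − 3X; n_A = 2X; n_I = 4.61 (inert).
n_T = Σnᵢ = 9.73 − 2X.
y_i = n_i/n_T, p_i = y_i·P. Kp = p_A^2 / (p_E p_B^3).
Substituting and setting equal to 0.0199 bar^-2 gives a polynomial in X; the root in (0,1) is X = 0.240.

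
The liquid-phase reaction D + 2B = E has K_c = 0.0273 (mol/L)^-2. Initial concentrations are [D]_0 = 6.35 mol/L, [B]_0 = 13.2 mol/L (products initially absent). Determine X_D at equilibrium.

X = 0.532

Let X = conversion of D; extent ξ = 6.35·X mol/L.
Concentrations: [D] = 6.35 − 6.35X; [B] = 13.2 − 12.7X; [E] = 6.35X.
K_c = [E] / ([D] [B]^2).
Solving K_c = 0.0273 for X ∈ (0,1): X = 0.532.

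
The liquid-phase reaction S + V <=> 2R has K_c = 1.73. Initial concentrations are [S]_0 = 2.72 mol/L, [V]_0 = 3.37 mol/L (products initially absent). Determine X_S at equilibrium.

X = 0.440

Let X = conversion of S; extent ξ = 2.72·X mol/L.
Concentrations: [S] = 2.72 − 2.72X; [V] = 3.37 − 2.72X; [R] = 5.44X.
K_c = [R]^2 / ([S] [V]).
Equating to 1.73: the physical root is X = 0.440.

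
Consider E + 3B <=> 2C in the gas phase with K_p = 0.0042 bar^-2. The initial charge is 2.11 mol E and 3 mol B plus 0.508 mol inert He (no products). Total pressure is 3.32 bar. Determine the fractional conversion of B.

Let X = conversion of B (basis 3 mol B); extent of reaction ξ = X.
At extent ξ: n_E = 2.11 − X; n_B = 3 − 3X; n_C = 2X; n_I = 0.508 (inert).
Summing: n_T = 5.62 − 2X.
Mole fractions y_i = n_i/n_T; K_p = p_C^2 / (p_E p_B^3) with p_i = y_i·P.
This yields a degree-4 equation in X; solving on (0,1), X = 0.121.

X = 0.121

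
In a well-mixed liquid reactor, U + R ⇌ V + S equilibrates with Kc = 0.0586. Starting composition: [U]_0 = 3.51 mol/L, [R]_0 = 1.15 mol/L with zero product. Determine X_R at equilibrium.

X = 0.328

Let X = conversion of R; extent ξ = 1.15·X mol/L.
Concentrations: [U] = 3.51 − 1.15X; [R] = 1.15 − 1.15X; [V] = 1.15X; [S] = 1.15X.
Kc = [V] [S] / ([U] [R]).
This equals 0.0586 at X = 0.328 (the root in 0 < X < 1).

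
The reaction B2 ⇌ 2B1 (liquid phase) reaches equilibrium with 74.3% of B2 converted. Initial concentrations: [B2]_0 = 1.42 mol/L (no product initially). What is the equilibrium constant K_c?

K_c = 12.2 mol/L

Let X = conversion of B2.
Concentrations: [B2] = 1.42 − 1.42X; [B1] = 2.84X.
At X = 0.743: [B2] = 0.365, [B1] = 2.11.
K_c = [B1]^2 / ([B2]) = 12.2 mol/L.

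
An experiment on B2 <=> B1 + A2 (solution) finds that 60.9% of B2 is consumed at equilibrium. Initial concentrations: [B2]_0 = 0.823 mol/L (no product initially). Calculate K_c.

Let X = conversion of B2.
Concentrations: [B2] = 0.823 − 0.823X; [B1] = 0.823X; [A2] = 0.823X.
At X = 0.609: [B2] = 0.322, [B1] = 0.501, [A2] = 0.501.
K_c = [B1] [A2] / ([B2]) = 0.781 mol/L.

K_c = 0.781 mol/L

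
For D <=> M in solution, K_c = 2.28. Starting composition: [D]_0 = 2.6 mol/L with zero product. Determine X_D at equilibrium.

Let X = conversion of D; extent ξ = 2.6·X mol/L.
Concentrations: [D] = 2.6 − 2.6X; [M] = 2.6X.
K_c = [M] / ([D]).
Solving K_c = 2.28 for X ∈ (0,1): X = 0.695.

X = 0.695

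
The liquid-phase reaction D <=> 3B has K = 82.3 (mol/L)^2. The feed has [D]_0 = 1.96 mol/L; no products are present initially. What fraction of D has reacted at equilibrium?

X = 0.651

Let X = conversion of D; extent ξ = 1.96·X mol/L.
Concentrations: [D] = 1.96 − 1.96X; [B] = 5.88X.
K = [B]^3 / ([D]).
Solving K = 82.3 for X ∈ (0,1): X = 0.651.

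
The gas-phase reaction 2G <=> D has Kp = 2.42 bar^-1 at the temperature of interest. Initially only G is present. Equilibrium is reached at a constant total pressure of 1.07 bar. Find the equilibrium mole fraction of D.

y_D = 0.542

Basis: 1 mol G initially; let X = conversion of G. Extent ξ = 0.5X.
At extent ξ: n_G = 1 − X; n_D = 0.5X.
Total moles n_T = 1 − 0.5X.
y_i = n_i/n_T, p_i = y_i·P. Kp = p_D / (p_G^2).
This yields a degree-2 equation in X; solving on (0,1), X = 0.703.
Then n_D = 0.352, n_T = 0.648, so y_D = 0.542.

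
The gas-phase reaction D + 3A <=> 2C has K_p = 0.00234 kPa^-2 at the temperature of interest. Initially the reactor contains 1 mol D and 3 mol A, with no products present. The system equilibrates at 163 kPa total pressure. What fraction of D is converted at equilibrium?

Basis: 1 mol D initially; let X = conversion of D. Extent ξ = X.
Moles: n_D = 1 − X; n_A = 3 − 3X; n_C = 2X.
Total moles n_T = 4 − 2X.
y_i = n_i/n_T, p_i = y_i·P. K_p = p_C^2 / (p_D p_A^3).
This yields a degree-4 equation in X; solving on (0,1), X = 0.702.

X = 0.702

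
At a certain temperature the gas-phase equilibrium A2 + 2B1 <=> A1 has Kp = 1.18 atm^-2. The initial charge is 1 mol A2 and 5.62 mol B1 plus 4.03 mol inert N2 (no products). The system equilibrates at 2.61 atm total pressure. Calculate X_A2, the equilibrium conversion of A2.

X = 0.634

Take 1 mol A2 as basis and let X be its fractional conversion, so ξ = X.
Moles: n_A2 = 1 − X; n_B1 = 5.62 − 2X; n_A1 = X; n_I = 4.03 (inert).
Total moles n_T = 10.7 − 2X.
Mole fractions y_i = n_i/n_T; Kp = p_A1 / (p_A2 p_B1^2) with p_i = y_i·P.
Substituting and setting equal to 1.18 atm^-2 gives a polynomial in X; the root in (0,1) is X = 0.634.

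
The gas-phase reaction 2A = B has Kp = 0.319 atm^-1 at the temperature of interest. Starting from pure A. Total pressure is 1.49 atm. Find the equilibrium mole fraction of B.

y_B = 0.260

Let X = conversion of A (basis 1 mol A); extent of reaction ξ = 0.5X.
Species balance: n_A = 1 − X; n_B = 0.5X.
Total moles n_T = 1 − 0.5X.
With p_i = (n_i/n_T)P, Kp = p_B / (p_A^2).
Setting this equal to 0.319 atm^-1 and taking the physical root (0 < X < 1) gives X = 0.413.
Then n_B = 0.206, n_T = 0.794, so y_B = 0.260.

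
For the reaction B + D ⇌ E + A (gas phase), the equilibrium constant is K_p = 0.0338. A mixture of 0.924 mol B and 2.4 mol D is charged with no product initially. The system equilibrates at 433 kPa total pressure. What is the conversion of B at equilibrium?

Basis: 0.924 mol B initially; let X = conversion of B. Extent ξ = 0.924X.
Species balance: n_B = 0.924 − 0.924X; n_D = 2.4 − 0.924X; n_E = 0.924X; n_A = 0.924X.
Total moles n_T = 3.32 (Δν = 0, constant).
y_i = n_i/n_T, p_i = y_i·P. K_p = p_E p_A / (p_B p_D).
Substituting and setting equal to 0.0338 gives a polynomial in X; the root in (0,1) is X = 0.245.

X = 0.245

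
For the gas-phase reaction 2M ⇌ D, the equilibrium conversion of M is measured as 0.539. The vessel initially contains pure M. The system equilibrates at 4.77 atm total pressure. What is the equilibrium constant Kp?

Take 1 mol M as basis and let X be its fractional conversion, so ξ = 0.5X.
Species balance: n_M = 1 − X; n_D = 0.5X.
Total moles n_T = 1 − 0.5X.
At X = 0.539: n_M = 0.461, n_D = 0.27, n_T = 0.73.
p_i = (n_i/n_T)·P. Kp = p_D / (p_M^2) = 0.194 atm^-1.

Kp = 0.194 atm^-1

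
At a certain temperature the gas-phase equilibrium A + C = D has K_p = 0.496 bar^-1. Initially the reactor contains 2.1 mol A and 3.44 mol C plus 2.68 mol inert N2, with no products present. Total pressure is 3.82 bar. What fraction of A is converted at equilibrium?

Let X = conversion of A (basis 2.1 mol A); extent of reaction ξ = 2.1X.
Mole table: n_A = 2.1 − 2.1X; n_C = 3.44 − 2.1X; n_D = 2.1X; n_I = 2.68 (inert).
Summing: n_T = 8.22 − 2.1X.
y_i = n_i/n_T, p_i = y_i·P. K_p = p_D / (p_A p_C).
Equating to 0.496 bar^-1 and solving on 0 < X < 1: X = 0.400.

X = 0.400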